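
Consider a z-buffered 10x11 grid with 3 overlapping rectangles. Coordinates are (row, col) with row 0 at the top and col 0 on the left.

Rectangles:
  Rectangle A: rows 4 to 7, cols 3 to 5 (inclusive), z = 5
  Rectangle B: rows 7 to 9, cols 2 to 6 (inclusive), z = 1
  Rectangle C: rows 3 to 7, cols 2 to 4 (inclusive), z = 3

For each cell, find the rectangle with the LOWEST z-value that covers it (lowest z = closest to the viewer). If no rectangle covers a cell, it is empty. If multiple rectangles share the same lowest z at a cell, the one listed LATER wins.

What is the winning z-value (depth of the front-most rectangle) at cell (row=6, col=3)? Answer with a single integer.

Check cell (6,3):
  A: rows 4-7 cols 3-5 z=5 -> covers; best now A (z=5)
  B: rows 7-9 cols 2-6 -> outside (row miss)
  C: rows 3-7 cols 2-4 z=3 -> covers; best now C (z=3)
Winner: C at z=3

Answer: 3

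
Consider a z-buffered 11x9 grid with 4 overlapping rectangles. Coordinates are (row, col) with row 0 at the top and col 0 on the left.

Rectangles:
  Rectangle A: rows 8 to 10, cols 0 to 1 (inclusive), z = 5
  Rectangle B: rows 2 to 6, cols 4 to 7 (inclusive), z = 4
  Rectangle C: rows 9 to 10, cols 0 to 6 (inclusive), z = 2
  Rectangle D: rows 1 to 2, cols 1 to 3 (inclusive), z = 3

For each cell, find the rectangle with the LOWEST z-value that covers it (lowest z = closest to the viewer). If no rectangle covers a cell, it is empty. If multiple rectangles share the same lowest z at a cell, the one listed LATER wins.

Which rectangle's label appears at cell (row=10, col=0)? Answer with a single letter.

Check cell (10,0):
  A: rows 8-10 cols 0-1 z=5 -> covers; best now A (z=5)
  B: rows 2-6 cols 4-7 -> outside (row miss)
  C: rows 9-10 cols 0-6 z=2 -> covers; best now C (z=2)
  D: rows 1-2 cols 1-3 -> outside (row miss)
Winner: C at z=2

Answer: C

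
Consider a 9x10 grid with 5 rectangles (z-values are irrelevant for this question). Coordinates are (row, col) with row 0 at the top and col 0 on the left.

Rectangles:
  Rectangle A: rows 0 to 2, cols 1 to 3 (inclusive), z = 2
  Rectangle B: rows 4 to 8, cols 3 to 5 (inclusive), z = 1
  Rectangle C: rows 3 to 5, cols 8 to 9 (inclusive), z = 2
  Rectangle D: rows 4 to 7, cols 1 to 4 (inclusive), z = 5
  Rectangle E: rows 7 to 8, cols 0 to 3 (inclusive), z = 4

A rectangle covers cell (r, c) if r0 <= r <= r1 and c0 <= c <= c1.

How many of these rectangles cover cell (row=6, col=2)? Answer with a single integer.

Answer: 1

Derivation:
Check cell (6,2):
  A: rows 0-2 cols 1-3 -> outside (row miss)
  B: rows 4-8 cols 3-5 -> outside (col miss)
  C: rows 3-5 cols 8-9 -> outside (row miss)
  D: rows 4-7 cols 1-4 -> covers
  E: rows 7-8 cols 0-3 -> outside (row miss)
Count covering = 1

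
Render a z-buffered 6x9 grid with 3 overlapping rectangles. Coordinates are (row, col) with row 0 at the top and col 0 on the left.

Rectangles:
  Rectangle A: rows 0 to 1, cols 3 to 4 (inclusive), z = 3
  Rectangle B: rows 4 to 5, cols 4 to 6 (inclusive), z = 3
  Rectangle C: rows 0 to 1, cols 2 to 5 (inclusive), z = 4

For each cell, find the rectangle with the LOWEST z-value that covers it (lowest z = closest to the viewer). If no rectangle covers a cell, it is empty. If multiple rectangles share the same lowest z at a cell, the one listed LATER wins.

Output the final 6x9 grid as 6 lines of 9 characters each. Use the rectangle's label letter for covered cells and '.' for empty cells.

..CAAC...
..CAAC...
.........
.........
....BBB..
....BBB..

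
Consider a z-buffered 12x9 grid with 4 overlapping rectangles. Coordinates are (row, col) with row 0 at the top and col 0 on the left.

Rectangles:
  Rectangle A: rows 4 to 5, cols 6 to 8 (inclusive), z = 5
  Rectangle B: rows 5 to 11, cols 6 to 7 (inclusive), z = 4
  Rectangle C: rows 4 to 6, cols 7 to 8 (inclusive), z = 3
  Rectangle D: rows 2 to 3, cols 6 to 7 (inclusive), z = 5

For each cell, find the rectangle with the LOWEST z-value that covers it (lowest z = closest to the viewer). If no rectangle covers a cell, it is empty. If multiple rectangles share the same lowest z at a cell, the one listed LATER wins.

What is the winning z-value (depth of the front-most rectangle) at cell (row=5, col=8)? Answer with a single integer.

Check cell (5,8):
  A: rows 4-5 cols 6-8 z=5 -> covers; best now A (z=5)
  B: rows 5-11 cols 6-7 -> outside (col miss)
  C: rows 4-6 cols 7-8 z=3 -> covers; best now C (z=3)
  D: rows 2-3 cols 6-7 -> outside (row miss)
Winner: C at z=3

Answer: 3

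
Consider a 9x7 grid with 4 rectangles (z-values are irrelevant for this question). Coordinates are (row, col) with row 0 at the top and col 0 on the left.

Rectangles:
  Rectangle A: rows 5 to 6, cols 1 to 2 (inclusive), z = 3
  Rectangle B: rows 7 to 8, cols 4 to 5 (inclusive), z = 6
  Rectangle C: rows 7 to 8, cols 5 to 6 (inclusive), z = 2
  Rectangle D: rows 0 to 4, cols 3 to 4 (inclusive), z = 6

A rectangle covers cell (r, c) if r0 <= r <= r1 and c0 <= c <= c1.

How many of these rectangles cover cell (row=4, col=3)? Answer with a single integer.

Answer: 1

Derivation:
Check cell (4,3):
  A: rows 5-6 cols 1-2 -> outside (row miss)
  B: rows 7-8 cols 4-5 -> outside (row miss)
  C: rows 7-8 cols 5-6 -> outside (row miss)
  D: rows 0-4 cols 3-4 -> covers
Count covering = 1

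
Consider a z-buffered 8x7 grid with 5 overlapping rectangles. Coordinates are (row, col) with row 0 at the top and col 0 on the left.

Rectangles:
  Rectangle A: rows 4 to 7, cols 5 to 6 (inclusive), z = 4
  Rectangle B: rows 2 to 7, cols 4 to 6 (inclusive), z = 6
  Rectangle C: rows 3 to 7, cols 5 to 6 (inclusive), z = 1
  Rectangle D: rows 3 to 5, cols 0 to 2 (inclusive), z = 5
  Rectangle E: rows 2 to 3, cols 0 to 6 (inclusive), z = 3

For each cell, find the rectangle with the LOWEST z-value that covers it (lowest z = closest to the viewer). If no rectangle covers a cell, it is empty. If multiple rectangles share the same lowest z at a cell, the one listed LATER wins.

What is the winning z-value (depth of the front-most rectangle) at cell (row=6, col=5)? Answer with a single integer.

Check cell (6,5):
  A: rows 4-7 cols 5-6 z=4 -> covers; best now A (z=4)
  B: rows 2-7 cols 4-6 z=6 -> covers; best now A (z=4)
  C: rows 3-7 cols 5-6 z=1 -> covers; best now C (z=1)
  D: rows 3-5 cols 0-2 -> outside (row miss)
  E: rows 2-3 cols 0-6 -> outside (row miss)
Winner: C at z=1

Answer: 1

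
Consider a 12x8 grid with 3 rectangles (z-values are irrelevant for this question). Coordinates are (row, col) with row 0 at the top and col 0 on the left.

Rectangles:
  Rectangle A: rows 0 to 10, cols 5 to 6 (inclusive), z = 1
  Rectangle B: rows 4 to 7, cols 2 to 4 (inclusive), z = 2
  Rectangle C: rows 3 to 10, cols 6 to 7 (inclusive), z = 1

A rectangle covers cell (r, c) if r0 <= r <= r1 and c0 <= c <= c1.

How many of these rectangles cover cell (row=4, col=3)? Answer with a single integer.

Check cell (4,3):
  A: rows 0-10 cols 5-6 -> outside (col miss)
  B: rows 4-7 cols 2-4 -> covers
  C: rows 3-10 cols 6-7 -> outside (col miss)
Count covering = 1

Answer: 1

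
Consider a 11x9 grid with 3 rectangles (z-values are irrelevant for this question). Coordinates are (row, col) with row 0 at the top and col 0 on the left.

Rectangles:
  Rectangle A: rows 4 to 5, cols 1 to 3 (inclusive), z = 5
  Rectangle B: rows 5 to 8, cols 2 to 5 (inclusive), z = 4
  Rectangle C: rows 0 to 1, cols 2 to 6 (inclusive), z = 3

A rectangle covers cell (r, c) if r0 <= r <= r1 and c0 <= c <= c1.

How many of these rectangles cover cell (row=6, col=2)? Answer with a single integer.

Answer: 1

Derivation:
Check cell (6,2):
  A: rows 4-5 cols 1-3 -> outside (row miss)
  B: rows 5-8 cols 2-5 -> covers
  C: rows 0-1 cols 2-6 -> outside (row miss)
Count covering = 1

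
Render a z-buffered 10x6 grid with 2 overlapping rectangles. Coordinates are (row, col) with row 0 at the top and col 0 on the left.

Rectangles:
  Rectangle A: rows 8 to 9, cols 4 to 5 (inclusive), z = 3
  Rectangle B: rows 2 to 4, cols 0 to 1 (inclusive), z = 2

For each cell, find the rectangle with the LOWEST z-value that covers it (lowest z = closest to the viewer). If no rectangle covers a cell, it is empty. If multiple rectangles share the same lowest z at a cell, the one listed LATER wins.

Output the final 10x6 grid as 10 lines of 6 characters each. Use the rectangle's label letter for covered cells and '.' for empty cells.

......
......
BB....
BB....
BB....
......
......
......
....AA
....AA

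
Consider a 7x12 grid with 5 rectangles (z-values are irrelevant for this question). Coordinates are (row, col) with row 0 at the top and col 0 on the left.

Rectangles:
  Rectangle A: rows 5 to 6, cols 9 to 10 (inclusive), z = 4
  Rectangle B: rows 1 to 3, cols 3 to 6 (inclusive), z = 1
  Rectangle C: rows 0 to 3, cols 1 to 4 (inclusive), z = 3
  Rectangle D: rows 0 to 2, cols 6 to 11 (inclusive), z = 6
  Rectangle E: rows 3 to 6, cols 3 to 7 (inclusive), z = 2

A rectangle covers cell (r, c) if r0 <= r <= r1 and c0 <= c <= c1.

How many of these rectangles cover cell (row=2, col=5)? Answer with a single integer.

Answer: 1

Derivation:
Check cell (2,5):
  A: rows 5-6 cols 9-10 -> outside (row miss)
  B: rows 1-3 cols 3-6 -> covers
  C: rows 0-3 cols 1-4 -> outside (col miss)
  D: rows 0-2 cols 6-11 -> outside (col miss)
  E: rows 3-6 cols 3-7 -> outside (row miss)
Count covering = 1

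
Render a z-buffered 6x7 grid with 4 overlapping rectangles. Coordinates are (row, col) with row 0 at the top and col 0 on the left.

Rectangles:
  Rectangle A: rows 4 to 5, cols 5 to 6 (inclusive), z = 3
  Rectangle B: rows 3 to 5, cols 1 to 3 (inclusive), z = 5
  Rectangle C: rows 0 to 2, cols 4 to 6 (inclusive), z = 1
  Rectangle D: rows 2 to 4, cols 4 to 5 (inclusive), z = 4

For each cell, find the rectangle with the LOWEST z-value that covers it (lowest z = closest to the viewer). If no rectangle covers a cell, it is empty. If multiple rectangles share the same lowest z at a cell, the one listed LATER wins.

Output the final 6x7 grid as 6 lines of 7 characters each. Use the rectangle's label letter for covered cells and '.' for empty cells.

....CCC
....CCC
....CCC
.BBBDD.
.BBBDAA
.BBB.AA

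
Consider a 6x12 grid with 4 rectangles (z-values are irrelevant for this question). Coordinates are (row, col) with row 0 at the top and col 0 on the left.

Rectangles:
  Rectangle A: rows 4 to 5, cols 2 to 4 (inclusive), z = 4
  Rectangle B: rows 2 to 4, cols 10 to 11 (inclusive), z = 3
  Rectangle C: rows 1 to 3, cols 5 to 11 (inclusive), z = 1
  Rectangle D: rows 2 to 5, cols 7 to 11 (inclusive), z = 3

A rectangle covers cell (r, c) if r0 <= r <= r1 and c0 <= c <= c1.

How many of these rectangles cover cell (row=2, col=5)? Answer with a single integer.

Check cell (2,5):
  A: rows 4-5 cols 2-4 -> outside (row miss)
  B: rows 2-4 cols 10-11 -> outside (col miss)
  C: rows 1-3 cols 5-11 -> covers
  D: rows 2-5 cols 7-11 -> outside (col miss)
Count covering = 1

Answer: 1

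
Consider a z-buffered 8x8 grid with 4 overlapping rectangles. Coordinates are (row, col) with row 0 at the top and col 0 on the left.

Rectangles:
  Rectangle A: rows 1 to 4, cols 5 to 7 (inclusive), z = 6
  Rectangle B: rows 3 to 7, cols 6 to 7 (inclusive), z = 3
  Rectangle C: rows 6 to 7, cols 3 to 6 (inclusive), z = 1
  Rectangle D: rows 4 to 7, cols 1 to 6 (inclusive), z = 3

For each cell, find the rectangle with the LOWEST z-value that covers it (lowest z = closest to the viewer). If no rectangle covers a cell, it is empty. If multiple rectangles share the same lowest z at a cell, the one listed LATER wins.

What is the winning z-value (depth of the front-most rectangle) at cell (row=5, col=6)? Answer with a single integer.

Check cell (5,6):
  A: rows 1-4 cols 5-7 -> outside (row miss)
  B: rows 3-7 cols 6-7 z=3 -> covers; best now B (z=3)
  C: rows 6-7 cols 3-6 -> outside (row miss)
  D: rows 4-7 cols 1-6 z=3 -> covers; best now D (z=3)
Winner: D at z=3

Answer: 3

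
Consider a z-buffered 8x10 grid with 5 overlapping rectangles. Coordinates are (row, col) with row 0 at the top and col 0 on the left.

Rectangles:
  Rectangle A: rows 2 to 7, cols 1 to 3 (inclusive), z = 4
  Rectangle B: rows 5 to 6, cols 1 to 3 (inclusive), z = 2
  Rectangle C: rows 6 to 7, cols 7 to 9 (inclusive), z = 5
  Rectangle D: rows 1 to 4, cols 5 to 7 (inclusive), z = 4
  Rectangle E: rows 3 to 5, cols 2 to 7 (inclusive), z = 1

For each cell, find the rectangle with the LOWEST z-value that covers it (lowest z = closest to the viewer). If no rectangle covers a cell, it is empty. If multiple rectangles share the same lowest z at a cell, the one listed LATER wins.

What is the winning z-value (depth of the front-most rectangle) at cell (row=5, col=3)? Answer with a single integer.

Answer: 1

Derivation:
Check cell (5,3):
  A: rows 2-7 cols 1-3 z=4 -> covers; best now A (z=4)
  B: rows 5-6 cols 1-3 z=2 -> covers; best now B (z=2)
  C: rows 6-7 cols 7-9 -> outside (row miss)
  D: rows 1-4 cols 5-7 -> outside (row miss)
  E: rows 3-5 cols 2-7 z=1 -> covers; best now E (z=1)
Winner: E at z=1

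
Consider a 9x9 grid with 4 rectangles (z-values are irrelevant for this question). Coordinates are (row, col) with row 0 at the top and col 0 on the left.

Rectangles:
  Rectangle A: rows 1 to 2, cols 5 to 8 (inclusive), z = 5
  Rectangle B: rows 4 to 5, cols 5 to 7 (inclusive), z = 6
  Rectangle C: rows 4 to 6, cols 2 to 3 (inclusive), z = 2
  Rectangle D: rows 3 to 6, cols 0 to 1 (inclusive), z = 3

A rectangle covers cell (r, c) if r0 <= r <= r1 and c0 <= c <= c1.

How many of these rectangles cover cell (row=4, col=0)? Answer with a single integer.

Answer: 1

Derivation:
Check cell (4,0):
  A: rows 1-2 cols 5-8 -> outside (row miss)
  B: rows 4-5 cols 5-7 -> outside (col miss)
  C: rows 4-6 cols 2-3 -> outside (col miss)
  D: rows 3-6 cols 0-1 -> covers
Count covering = 1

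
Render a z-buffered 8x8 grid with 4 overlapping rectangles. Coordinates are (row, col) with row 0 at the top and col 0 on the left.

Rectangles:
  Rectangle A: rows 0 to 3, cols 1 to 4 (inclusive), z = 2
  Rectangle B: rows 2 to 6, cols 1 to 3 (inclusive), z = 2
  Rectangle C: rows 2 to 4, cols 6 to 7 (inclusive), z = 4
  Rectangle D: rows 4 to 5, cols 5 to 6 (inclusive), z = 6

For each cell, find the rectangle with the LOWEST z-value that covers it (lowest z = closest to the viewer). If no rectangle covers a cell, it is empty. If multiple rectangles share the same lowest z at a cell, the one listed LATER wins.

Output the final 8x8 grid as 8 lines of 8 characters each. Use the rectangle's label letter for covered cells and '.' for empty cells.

.AAAA...
.AAAA...
.BBBA.CC
.BBBA.CC
.BBB.DCC
.BBB.DD.
.BBB....
........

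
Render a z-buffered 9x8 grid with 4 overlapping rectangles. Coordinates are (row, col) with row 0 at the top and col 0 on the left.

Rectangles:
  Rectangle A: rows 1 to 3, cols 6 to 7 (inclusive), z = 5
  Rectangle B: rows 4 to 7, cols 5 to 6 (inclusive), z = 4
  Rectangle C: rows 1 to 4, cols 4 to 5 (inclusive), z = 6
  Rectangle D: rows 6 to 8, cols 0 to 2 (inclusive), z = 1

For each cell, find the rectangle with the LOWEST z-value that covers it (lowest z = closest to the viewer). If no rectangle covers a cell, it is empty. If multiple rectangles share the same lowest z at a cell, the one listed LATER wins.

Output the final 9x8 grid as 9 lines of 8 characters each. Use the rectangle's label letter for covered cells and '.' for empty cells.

........
....CCAA
....CCAA
....CCAA
....CBB.
.....BB.
DDD..BB.
DDD..BB.
DDD.....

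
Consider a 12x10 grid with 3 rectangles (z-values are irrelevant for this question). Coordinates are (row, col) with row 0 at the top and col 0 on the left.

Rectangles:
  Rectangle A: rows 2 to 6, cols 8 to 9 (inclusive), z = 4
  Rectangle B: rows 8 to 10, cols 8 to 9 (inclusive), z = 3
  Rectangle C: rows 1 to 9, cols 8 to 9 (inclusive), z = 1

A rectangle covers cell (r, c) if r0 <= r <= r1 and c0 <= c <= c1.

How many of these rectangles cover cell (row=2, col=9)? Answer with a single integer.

Answer: 2

Derivation:
Check cell (2,9):
  A: rows 2-6 cols 8-9 -> covers
  B: rows 8-10 cols 8-9 -> outside (row miss)
  C: rows 1-9 cols 8-9 -> covers
Count covering = 2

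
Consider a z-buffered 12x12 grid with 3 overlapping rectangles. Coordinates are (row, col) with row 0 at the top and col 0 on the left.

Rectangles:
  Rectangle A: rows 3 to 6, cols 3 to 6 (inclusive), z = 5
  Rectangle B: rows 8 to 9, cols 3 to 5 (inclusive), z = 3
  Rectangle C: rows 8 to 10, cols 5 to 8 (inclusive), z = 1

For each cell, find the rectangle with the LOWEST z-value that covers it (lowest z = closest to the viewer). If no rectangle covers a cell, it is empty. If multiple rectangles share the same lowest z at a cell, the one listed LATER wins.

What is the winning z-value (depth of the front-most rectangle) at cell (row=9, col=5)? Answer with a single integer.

Answer: 1

Derivation:
Check cell (9,5):
  A: rows 3-6 cols 3-6 -> outside (row miss)
  B: rows 8-9 cols 3-5 z=3 -> covers; best now B (z=3)
  C: rows 8-10 cols 5-8 z=1 -> covers; best now C (z=1)
Winner: C at z=1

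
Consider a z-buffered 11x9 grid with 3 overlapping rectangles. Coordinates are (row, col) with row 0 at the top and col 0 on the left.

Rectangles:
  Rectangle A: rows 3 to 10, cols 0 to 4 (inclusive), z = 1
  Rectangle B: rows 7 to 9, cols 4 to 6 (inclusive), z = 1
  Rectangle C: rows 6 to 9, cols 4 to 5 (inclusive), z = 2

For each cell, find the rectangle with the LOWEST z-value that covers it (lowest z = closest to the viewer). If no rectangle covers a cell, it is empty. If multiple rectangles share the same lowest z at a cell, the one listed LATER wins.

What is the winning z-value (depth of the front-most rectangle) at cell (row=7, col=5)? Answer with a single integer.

Check cell (7,5):
  A: rows 3-10 cols 0-4 -> outside (col miss)
  B: rows 7-9 cols 4-6 z=1 -> covers; best now B (z=1)
  C: rows 6-9 cols 4-5 z=2 -> covers; best now B (z=1)
Winner: B at z=1

Answer: 1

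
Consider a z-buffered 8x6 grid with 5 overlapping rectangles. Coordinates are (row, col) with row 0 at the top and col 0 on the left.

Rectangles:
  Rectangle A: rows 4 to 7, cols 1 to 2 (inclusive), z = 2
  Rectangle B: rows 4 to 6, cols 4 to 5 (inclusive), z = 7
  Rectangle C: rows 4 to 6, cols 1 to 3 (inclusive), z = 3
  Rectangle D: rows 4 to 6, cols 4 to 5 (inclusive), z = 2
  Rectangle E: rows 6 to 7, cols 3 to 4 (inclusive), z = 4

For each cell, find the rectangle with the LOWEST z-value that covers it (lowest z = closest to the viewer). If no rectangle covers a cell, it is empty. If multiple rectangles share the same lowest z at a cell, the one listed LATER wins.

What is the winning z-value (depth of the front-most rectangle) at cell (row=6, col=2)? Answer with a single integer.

Check cell (6,2):
  A: rows 4-7 cols 1-2 z=2 -> covers; best now A (z=2)
  B: rows 4-6 cols 4-5 -> outside (col miss)
  C: rows 4-6 cols 1-3 z=3 -> covers; best now A (z=2)
  D: rows 4-6 cols 4-5 -> outside (col miss)
  E: rows 6-7 cols 3-4 -> outside (col miss)
Winner: A at z=2

Answer: 2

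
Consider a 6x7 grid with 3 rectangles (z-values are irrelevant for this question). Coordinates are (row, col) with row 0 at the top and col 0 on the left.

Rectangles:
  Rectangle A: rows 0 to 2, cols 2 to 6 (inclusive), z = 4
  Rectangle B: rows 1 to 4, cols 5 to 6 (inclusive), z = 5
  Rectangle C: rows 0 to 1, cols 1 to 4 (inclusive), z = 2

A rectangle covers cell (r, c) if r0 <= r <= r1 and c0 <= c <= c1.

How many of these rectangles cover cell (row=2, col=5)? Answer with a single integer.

Check cell (2,5):
  A: rows 0-2 cols 2-6 -> covers
  B: rows 1-4 cols 5-6 -> covers
  C: rows 0-1 cols 1-4 -> outside (row miss)
Count covering = 2

Answer: 2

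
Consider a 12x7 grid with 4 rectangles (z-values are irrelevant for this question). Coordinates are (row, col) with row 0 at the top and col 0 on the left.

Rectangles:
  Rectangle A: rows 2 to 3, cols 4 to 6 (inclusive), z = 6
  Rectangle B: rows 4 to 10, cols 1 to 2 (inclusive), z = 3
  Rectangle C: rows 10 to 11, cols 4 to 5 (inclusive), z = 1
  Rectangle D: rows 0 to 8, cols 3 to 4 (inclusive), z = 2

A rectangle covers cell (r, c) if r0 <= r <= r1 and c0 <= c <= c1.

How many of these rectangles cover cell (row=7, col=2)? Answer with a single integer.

Check cell (7,2):
  A: rows 2-3 cols 4-6 -> outside (row miss)
  B: rows 4-10 cols 1-2 -> covers
  C: rows 10-11 cols 4-5 -> outside (row miss)
  D: rows 0-8 cols 3-4 -> outside (col miss)
Count covering = 1

Answer: 1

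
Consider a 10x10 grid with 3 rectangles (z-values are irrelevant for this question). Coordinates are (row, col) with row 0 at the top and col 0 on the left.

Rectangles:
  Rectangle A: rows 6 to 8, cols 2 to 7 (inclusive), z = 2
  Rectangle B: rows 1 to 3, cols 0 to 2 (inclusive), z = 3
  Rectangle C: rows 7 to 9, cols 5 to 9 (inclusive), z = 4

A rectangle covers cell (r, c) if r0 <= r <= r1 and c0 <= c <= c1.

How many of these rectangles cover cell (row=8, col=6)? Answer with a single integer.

Check cell (8,6):
  A: rows 6-8 cols 2-7 -> covers
  B: rows 1-3 cols 0-2 -> outside (row miss)
  C: rows 7-9 cols 5-9 -> covers
Count covering = 2

Answer: 2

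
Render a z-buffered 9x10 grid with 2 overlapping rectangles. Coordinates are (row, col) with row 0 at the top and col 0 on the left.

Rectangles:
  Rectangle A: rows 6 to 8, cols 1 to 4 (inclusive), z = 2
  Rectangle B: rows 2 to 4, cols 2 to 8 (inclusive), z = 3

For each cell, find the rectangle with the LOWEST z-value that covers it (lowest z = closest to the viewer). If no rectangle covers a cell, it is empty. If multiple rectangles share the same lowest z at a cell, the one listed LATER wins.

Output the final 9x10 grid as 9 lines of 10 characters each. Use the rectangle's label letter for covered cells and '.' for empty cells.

..........
..........
..BBBBBBB.
..BBBBBBB.
..BBBBBBB.
..........
.AAAA.....
.AAAA.....
.AAAA.....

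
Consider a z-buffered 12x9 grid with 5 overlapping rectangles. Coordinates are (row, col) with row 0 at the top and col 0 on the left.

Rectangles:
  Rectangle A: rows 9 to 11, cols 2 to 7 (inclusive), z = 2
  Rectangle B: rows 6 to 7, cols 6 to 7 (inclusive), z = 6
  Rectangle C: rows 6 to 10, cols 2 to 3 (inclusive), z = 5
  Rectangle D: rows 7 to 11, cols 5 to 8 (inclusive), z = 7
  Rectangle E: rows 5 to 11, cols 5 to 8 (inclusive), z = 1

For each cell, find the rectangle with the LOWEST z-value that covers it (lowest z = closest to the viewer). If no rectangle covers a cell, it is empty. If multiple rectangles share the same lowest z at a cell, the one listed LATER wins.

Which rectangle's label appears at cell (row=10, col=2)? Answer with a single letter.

Check cell (10,2):
  A: rows 9-11 cols 2-7 z=2 -> covers; best now A (z=2)
  B: rows 6-7 cols 6-7 -> outside (row miss)
  C: rows 6-10 cols 2-3 z=5 -> covers; best now A (z=2)
  D: rows 7-11 cols 5-8 -> outside (col miss)
  E: rows 5-11 cols 5-8 -> outside (col miss)
Winner: A at z=2

Answer: A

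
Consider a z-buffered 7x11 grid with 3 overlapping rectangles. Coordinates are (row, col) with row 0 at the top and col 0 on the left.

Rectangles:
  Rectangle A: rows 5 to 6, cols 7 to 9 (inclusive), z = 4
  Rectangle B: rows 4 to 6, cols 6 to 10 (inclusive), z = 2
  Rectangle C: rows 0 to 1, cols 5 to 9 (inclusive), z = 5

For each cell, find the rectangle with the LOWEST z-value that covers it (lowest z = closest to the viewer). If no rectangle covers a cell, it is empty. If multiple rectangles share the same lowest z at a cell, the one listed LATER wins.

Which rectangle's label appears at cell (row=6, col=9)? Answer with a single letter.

Answer: B

Derivation:
Check cell (6,9):
  A: rows 5-6 cols 7-9 z=4 -> covers; best now A (z=4)
  B: rows 4-6 cols 6-10 z=2 -> covers; best now B (z=2)
  C: rows 0-1 cols 5-9 -> outside (row miss)
Winner: B at z=2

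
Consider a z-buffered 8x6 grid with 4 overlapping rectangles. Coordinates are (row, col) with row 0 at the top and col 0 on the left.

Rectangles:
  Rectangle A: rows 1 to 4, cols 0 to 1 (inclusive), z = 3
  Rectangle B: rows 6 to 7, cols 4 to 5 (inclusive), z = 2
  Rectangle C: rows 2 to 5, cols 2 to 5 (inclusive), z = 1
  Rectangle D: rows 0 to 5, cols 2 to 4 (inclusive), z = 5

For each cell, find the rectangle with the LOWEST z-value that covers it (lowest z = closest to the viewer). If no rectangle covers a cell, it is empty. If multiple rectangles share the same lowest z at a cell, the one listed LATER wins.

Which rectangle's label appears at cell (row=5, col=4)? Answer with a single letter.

Answer: C

Derivation:
Check cell (5,4):
  A: rows 1-4 cols 0-1 -> outside (row miss)
  B: rows 6-7 cols 4-5 -> outside (row miss)
  C: rows 2-5 cols 2-5 z=1 -> covers; best now C (z=1)
  D: rows 0-5 cols 2-4 z=5 -> covers; best now C (z=1)
Winner: C at z=1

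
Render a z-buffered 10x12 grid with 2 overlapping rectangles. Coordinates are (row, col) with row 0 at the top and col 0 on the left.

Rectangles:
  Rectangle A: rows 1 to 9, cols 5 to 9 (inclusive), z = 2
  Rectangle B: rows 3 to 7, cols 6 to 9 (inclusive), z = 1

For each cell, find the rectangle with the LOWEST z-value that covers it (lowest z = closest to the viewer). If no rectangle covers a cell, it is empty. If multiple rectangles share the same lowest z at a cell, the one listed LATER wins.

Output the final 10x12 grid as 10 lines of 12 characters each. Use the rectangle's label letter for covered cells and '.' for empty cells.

............
.....AAAAA..
.....AAAAA..
.....ABBBB..
.....ABBBB..
.....ABBBB..
.....ABBBB..
.....ABBBB..
.....AAAAA..
.....AAAAA..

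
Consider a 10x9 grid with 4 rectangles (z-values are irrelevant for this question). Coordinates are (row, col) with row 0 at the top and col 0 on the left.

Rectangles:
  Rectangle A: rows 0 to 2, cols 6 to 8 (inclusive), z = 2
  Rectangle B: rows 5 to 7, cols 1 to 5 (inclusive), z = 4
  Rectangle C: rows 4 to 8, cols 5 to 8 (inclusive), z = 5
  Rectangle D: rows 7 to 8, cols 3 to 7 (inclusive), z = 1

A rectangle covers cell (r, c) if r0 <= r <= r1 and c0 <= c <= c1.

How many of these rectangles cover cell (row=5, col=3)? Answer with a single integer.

Answer: 1

Derivation:
Check cell (5,3):
  A: rows 0-2 cols 6-8 -> outside (row miss)
  B: rows 5-7 cols 1-5 -> covers
  C: rows 4-8 cols 5-8 -> outside (col miss)
  D: rows 7-8 cols 3-7 -> outside (row miss)
Count covering = 1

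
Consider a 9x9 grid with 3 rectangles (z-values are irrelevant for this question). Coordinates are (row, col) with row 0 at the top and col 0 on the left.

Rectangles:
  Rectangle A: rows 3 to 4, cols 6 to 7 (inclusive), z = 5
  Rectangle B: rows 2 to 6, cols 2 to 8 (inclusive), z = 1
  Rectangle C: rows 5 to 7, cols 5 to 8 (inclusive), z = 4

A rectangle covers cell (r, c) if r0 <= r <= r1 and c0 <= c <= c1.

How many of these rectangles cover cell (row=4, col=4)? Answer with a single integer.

Check cell (4,4):
  A: rows 3-4 cols 6-7 -> outside (col miss)
  B: rows 2-6 cols 2-8 -> covers
  C: rows 5-7 cols 5-8 -> outside (row miss)
Count covering = 1

Answer: 1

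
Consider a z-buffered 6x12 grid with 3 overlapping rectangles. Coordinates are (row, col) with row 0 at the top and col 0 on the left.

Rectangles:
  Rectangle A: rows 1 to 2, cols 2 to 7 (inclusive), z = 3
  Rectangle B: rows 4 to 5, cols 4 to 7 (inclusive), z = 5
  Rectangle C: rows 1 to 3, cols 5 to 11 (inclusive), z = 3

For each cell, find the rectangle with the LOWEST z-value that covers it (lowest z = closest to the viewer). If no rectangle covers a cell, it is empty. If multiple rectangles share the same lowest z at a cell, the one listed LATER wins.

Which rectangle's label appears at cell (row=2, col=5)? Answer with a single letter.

Check cell (2,5):
  A: rows 1-2 cols 2-7 z=3 -> covers; best now A (z=3)
  B: rows 4-5 cols 4-7 -> outside (row miss)
  C: rows 1-3 cols 5-11 z=3 -> covers; best now C (z=3)
Winner: C at z=3

Answer: C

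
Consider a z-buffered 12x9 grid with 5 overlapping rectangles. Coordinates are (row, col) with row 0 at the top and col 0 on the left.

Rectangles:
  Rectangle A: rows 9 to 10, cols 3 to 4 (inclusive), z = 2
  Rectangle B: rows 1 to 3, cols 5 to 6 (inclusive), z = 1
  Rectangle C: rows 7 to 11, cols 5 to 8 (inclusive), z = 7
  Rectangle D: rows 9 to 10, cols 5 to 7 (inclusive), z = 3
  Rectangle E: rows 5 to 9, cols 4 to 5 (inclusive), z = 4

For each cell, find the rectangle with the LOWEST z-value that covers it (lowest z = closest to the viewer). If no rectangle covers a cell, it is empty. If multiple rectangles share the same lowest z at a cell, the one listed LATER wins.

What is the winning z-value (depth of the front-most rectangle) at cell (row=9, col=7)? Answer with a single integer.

Answer: 3

Derivation:
Check cell (9,7):
  A: rows 9-10 cols 3-4 -> outside (col miss)
  B: rows 1-3 cols 5-6 -> outside (row miss)
  C: rows 7-11 cols 5-8 z=7 -> covers; best now C (z=7)
  D: rows 9-10 cols 5-7 z=3 -> covers; best now D (z=3)
  E: rows 5-9 cols 4-5 -> outside (col miss)
Winner: D at z=3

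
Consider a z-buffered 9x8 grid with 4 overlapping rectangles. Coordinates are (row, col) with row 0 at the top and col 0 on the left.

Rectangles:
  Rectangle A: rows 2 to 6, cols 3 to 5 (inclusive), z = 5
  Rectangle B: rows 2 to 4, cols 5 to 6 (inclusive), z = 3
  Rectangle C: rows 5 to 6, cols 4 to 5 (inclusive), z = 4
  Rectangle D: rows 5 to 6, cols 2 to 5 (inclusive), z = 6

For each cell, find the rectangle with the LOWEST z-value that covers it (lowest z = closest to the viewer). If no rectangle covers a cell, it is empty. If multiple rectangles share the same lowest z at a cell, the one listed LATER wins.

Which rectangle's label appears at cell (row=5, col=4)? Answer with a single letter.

Answer: C

Derivation:
Check cell (5,4):
  A: rows 2-6 cols 3-5 z=5 -> covers; best now A (z=5)
  B: rows 2-4 cols 5-6 -> outside (row miss)
  C: rows 5-6 cols 4-5 z=4 -> covers; best now C (z=4)
  D: rows 5-6 cols 2-5 z=6 -> covers; best now C (z=4)
Winner: C at z=4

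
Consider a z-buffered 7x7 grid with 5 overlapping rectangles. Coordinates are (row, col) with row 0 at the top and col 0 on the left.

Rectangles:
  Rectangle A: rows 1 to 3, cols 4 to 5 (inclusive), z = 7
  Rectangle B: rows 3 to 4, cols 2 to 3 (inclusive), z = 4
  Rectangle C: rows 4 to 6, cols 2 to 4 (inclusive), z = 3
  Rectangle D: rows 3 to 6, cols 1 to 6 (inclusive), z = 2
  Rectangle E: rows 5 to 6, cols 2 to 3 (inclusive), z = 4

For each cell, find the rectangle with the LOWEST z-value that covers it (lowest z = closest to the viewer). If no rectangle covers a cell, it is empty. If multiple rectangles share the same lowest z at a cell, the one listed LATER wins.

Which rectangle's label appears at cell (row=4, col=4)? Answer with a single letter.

Check cell (4,4):
  A: rows 1-3 cols 4-5 -> outside (row miss)
  B: rows 3-4 cols 2-3 -> outside (col miss)
  C: rows 4-6 cols 2-4 z=3 -> covers; best now C (z=3)
  D: rows 3-6 cols 1-6 z=2 -> covers; best now D (z=2)
  E: rows 5-6 cols 2-3 -> outside (row miss)
Winner: D at z=2

Answer: D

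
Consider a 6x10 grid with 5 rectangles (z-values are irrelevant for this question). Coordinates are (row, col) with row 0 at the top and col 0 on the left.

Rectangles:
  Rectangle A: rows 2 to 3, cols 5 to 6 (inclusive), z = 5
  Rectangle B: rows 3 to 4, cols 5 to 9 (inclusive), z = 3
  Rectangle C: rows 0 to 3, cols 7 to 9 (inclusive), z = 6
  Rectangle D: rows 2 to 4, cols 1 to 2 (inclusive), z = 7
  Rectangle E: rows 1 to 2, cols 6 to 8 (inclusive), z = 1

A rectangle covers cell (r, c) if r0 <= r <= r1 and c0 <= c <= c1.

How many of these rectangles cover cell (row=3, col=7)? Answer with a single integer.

Check cell (3,7):
  A: rows 2-3 cols 5-6 -> outside (col miss)
  B: rows 3-4 cols 5-9 -> covers
  C: rows 0-3 cols 7-9 -> covers
  D: rows 2-4 cols 1-2 -> outside (col miss)
  E: rows 1-2 cols 6-8 -> outside (row miss)
Count covering = 2

Answer: 2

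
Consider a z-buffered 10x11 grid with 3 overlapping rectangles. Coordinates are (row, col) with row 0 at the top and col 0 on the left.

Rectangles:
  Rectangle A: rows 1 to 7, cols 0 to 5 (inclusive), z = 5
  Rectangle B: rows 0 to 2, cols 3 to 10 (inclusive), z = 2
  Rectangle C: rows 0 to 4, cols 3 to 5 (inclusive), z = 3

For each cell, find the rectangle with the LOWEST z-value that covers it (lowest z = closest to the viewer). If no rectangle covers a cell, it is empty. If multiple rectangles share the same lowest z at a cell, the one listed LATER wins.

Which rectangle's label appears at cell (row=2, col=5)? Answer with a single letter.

Check cell (2,5):
  A: rows 1-7 cols 0-5 z=5 -> covers; best now A (z=5)
  B: rows 0-2 cols 3-10 z=2 -> covers; best now B (z=2)
  C: rows 0-4 cols 3-5 z=3 -> covers; best now B (z=2)
Winner: B at z=2

Answer: B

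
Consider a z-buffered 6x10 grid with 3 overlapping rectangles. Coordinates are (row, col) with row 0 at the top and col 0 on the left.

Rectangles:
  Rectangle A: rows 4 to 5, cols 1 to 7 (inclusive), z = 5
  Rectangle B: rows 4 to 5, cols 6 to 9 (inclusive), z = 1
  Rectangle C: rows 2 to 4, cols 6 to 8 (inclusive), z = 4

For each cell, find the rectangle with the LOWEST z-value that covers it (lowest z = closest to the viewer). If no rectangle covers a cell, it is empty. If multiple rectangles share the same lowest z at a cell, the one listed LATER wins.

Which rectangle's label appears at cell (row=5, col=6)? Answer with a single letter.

Answer: B

Derivation:
Check cell (5,6):
  A: rows 4-5 cols 1-7 z=5 -> covers; best now A (z=5)
  B: rows 4-5 cols 6-9 z=1 -> covers; best now B (z=1)
  C: rows 2-4 cols 6-8 -> outside (row miss)
Winner: B at z=1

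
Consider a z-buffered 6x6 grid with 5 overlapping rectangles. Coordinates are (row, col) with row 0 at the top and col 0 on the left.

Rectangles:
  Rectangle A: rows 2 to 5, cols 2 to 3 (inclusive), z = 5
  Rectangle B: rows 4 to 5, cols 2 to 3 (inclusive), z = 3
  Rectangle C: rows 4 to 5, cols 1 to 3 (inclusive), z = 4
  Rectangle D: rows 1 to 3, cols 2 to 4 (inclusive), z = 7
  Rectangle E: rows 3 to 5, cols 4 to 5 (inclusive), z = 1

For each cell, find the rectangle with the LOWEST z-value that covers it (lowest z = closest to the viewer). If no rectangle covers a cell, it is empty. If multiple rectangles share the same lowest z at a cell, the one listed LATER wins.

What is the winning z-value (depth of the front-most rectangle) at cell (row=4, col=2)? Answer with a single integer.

Answer: 3

Derivation:
Check cell (4,2):
  A: rows 2-5 cols 2-3 z=5 -> covers; best now A (z=5)
  B: rows 4-5 cols 2-3 z=3 -> covers; best now B (z=3)
  C: rows 4-5 cols 1-3 z=4 -> covers; best now B (z=3)
  D: rows 1-3 cols 2-4 -> outside (row miss)
  E: rows 3-5 cols 4-5 -> outside (col miss)
Winner: B at z=3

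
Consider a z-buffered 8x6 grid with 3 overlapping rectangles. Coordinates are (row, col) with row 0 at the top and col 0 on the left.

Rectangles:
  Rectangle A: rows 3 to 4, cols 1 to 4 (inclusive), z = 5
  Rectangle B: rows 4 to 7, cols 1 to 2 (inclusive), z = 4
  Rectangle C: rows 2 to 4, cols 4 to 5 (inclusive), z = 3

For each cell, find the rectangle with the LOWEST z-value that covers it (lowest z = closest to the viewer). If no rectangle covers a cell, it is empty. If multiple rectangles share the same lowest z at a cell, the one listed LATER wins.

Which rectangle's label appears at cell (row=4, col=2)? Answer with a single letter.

Answer: B

Derivation:
Check cell (4,2):
  A: rows 3-4 cols 1-4 z=5 -> covers; best now A (z=5)
  B: rows 4-7 cols 1-2 z=4 -> covers; best now B (z=4)
  C: rows 2-4 cols 4-5 -> outside (col miss)
Winner: B at z=4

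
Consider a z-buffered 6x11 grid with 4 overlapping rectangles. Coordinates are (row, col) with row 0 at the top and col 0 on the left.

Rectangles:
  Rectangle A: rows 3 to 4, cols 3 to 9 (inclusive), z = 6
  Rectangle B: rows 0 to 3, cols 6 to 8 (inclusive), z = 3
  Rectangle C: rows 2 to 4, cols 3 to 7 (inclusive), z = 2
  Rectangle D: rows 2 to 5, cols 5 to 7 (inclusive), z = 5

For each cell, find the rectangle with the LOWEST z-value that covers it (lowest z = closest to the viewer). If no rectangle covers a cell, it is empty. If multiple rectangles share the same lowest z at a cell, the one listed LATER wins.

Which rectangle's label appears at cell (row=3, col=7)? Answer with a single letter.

Check cell (3,7):
  A: rows 3-4 cols 3-9 z=6 -> covers; best now A (z=6)
  B: rows 0-3 cols 6-8 z=3 -> covers; best now B (z=3)
  C: rows 2-4 cols 3-7 z=2 -> covers; best now C (z=2)
  D: rows 2-5 cols 5-7 z=5 -> covers; best now C (z=2)
Winner: C at z=2

Answer: C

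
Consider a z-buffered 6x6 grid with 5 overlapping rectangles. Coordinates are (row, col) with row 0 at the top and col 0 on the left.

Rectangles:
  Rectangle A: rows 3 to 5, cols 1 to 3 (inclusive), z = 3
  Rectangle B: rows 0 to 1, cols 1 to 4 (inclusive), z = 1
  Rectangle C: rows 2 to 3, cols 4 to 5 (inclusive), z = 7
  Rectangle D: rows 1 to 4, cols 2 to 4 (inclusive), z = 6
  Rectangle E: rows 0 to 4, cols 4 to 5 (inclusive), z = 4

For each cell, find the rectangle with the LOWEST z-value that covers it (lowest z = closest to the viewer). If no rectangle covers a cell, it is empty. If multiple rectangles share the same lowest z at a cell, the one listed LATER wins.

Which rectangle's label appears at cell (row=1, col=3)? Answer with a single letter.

Answer: B

Derivation:
Check cell (1,3):
  A: rows 3-5 cols 1-3 -> outside (row miss)
  B: rows 0-1 cols 1-4 z=1 -> covers; best now B (z=1)
  C: rows 2-3 cols 4-5 -> outside (row miss)
  D: rows 1-4 cols 2-4 z=6 -> covers; best now B (z=1)
  E: rows 0-4 cols 4-5 -> outside (col miss)
Winner: B at z=1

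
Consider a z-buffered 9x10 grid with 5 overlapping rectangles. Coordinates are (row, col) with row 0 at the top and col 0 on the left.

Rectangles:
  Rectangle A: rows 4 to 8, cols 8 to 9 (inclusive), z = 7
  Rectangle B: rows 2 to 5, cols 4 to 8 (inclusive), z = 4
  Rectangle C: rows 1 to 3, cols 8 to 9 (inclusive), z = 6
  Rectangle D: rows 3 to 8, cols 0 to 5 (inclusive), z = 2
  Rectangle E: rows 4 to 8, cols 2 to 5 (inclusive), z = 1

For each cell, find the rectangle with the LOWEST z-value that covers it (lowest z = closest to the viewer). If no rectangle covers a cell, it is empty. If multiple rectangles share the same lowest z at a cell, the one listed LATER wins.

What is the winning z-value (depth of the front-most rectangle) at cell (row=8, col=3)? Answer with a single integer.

Answer: 1

Derivation:
Check cell (8,3):
  A: rows 4-8 cols 8-9 -> outside (col miss)
  B: rows 2-5 cols 4-8 -> outside (row miss)
  C: rows 1-3 cols 8-9 -> outside (row miss)
  D: rows 3-8 cols 0-5 z=2 -> covers; best now D (z=2)
  E: rows 4-8 cols 2-5 z=1 -> covers; best now E (z=1)
Winner: E at z=1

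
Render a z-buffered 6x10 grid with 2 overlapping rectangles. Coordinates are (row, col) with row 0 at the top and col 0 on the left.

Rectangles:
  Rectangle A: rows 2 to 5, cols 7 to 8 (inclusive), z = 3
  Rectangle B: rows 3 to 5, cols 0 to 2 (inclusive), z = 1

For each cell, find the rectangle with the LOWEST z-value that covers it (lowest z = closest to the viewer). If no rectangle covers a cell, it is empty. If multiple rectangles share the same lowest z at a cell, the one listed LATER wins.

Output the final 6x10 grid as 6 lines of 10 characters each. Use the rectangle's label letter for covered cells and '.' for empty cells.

..........
..........
.......AA.
BBB....AA.
BBB....AA.
BBB....AA.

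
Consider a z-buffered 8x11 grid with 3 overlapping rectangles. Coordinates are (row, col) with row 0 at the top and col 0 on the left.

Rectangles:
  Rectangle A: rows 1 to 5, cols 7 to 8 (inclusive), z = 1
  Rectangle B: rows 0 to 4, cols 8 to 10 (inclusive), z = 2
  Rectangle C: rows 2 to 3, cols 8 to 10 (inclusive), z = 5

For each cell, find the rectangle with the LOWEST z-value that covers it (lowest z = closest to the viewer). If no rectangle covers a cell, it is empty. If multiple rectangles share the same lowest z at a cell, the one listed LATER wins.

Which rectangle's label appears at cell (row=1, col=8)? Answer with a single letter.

Check cell (1,8):
  A: rows 1-5 cols 7-8 z=1 -> covers; best now A (z=1)
  B: rows 0-4 cols 8-10 z=2 -> covers; best now A (z=1)
  C: rows 2-3 cols 8-10 -> outside (row miss)
Winner: A at z=1

Answer: A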